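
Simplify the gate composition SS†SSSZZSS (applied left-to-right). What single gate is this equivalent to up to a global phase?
S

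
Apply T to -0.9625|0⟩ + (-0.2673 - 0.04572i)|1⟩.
-0.9625|0⟩ + (-0.1567 - 0.2213i)|1⟩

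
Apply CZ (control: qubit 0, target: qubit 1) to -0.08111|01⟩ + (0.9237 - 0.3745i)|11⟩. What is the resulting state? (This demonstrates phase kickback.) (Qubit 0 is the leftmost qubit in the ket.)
-0.08111|01⟩ + (-0.9237 + 0.3745i)|11⟩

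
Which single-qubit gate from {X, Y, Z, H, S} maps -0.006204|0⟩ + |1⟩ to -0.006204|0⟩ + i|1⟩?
S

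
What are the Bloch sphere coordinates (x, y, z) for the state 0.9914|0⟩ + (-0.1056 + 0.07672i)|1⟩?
(-0.2094, 0.1521, 0.9658)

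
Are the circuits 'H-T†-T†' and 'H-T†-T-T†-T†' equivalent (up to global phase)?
Yes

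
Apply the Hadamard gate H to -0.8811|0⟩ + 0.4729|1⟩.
-0.2886|0⟩ - 0.9574|1⟩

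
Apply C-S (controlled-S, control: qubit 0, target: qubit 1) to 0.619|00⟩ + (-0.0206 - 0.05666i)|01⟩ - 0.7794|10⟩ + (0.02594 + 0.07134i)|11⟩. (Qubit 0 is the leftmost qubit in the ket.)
0.619|00⟩ + (-0.0206 - 0.05666i)|01⟩ - 0.7794|10⟩ + (-0.07134 + 0.02594i)|11⟩

C-S leaves the control-|0⟩ kets |00⟩, |01⟩ unchanged and applies S to qubit 1 on the control-|1⟩ pair (|10⟩, |11⟩).
S = [[1, 0], [0, i]].
With a = amp(|10⟩) = -0.7794 and b = amp(|11⟩) = (0.02594 + 0.07134i):
new amp(|10⟩) = (1)·a = -0.7794
new amp(|11⟩) = (i)·b = (-0.07134 + 0.02594i)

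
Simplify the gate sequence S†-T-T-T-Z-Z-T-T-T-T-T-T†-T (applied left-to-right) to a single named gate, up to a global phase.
S†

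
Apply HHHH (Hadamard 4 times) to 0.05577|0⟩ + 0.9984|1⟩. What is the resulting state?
0.05577|0⟩ + 0.9984|1⟩

H² = I, so an even number of Hadamards cancels: H^4 = I and the state is unchanged.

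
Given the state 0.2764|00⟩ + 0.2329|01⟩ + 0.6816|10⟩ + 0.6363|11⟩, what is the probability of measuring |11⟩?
0.4049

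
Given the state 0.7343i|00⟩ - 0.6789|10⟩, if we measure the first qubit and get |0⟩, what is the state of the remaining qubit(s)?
i|0⟩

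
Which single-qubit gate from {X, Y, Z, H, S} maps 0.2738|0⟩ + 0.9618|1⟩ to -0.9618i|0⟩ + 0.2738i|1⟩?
Y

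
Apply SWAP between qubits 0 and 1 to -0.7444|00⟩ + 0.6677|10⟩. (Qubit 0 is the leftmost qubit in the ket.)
-0.7444|00⟩ + 0.6677|01⟩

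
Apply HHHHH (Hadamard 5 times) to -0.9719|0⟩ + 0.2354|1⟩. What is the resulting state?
-0.5208|0⟩ - 0.8537|1⟩

H² = I, so H^5 = H: a single Hadamard. With (a, b) = (-0.9719, 0.2354), H gives ((a + b)/√2, (a − b)/√2) = (-0.5208, -0.8537).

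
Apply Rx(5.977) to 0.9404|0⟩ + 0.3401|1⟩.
(-0.9294 - 0.05186i)|0⟩ + (-0.3361 - 0.1434i)|1⟩

Rx(5.977) = [[cos(θ/2), −i·sin(θ/2)], [−i·sin(θ/2), cos(θ/2)]]; θ = 5.977, cos(θ/2) ≈ -0.988304, sin(θ/2) ≈ 0.152495.
With a = amp(|0⟩) = 0.9404 and b = amp(|1⟩) = 0.3401:
new amp(|0⟩) = (-0.988304)·a + (-0.152495i)·b = (-0.9294 - 0.05186i)
new amp(|1⟩) = (-0.152495i)·a + (-0.988304)·b = (-0.3361 - 0.1434i)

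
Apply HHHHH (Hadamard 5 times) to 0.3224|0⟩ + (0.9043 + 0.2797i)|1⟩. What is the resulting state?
(0.8674 + 0.1978i)|0⟩ + (-0.4115 - 0.1978i)|1⟩

H² = I, so H^5 = H: a single Hadamard. With (a, b) = (0.3224, (0.9043 + 0.2797i)), H gives ((a + b)/√2, (a − b)/√2) = ((0.8674 + 0.1978i), (-0.4115 - 0.1978i)).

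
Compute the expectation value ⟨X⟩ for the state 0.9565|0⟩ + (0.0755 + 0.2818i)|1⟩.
0.1444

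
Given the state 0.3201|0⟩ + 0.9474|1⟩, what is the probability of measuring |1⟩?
0.8976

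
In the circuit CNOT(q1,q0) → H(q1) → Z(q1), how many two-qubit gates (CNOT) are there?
1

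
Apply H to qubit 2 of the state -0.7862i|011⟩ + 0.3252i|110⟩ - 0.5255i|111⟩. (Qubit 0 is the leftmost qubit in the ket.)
-0.5559i|010⟩ + 0.5559i|011⟩ - 0.1416i|110⟩ + 0.6015i|111⟩

H on qubit 2 mixes each pair of kets that differ only in qubit 2: amplitudes (a, b) of (|…0…⟩, |…1…⟩) become ((a + b)/√2, (a − b)/√2). Kets absent from the input have amplitude 0.
(|010⟩, |011⟩): (a, b) = (0, -0.7862i) → (-0.5559i, 0.5559i)
(|110⟩, |111⟩): (a, b) = (0.3252i, -0.5255i) → (-0.1416i, 0.6015i)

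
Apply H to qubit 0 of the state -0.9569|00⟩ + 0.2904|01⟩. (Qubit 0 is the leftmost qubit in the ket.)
-0.6766|00⟩ + 0.2053|01⟩ - 0.6766|10⟩ + 0.2053|11⟩

H on qubit 0 mixes each pair of kets that differ only in qubit 0: amplitudes (a, b) of (|…0…⟩, |…1…⟩) become ((a + b)/√2, (a − b)/√2). Kets absent from the input have amplitude 0.
(|00⟩, |10⟩): (a, b) = (-0.9569, 0) → (-0.6766, -0.6766)
(|01⟩, |11⟩): (a, b) = (0.2904, 0) → (0.2053, 0.2053)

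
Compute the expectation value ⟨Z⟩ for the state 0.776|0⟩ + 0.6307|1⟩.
0.2044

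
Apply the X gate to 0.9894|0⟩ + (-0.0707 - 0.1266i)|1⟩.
(-0.0707 - 0.1266i)|0⟩ + 0.9894|1⟩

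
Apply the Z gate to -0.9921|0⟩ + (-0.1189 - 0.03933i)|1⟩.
-0.9921|0⟩ + (0.1189 + 0.03933i)|1⟩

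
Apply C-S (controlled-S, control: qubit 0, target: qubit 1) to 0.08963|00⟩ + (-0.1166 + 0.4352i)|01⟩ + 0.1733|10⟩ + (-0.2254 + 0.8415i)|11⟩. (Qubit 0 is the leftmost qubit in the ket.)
0.08963|00⟩ + (-0.1166 + 0.4352i)|01⟩ + 0.1733|10⟩ + (-0.8415 - 0.2254i)|11⟩

C-S leaves the control-|0⟩ kets |00⟩, |01⟩ unchanged and applies S to qubit 1 on the control-|1⟩ pair (|10⟩, |11⟩).
S = [[1, 0], [0, i]].
With a = amp(|10⟩) = 0.1733 and b = amp(|11⟩) = (-0.2254 + 0.8415i):
new amp(|10⟩) = (1)·a = 0.1733
new amp(|11⟩) = (i)·b = (-0.8415 - 0.2254i)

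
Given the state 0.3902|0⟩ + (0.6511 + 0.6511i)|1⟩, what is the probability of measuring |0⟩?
0.1523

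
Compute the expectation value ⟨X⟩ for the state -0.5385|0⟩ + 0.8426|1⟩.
-0.9075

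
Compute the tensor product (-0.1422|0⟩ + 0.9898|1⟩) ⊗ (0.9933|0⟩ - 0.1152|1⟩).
-0.1412|00⟩ + 0.01638|01⟩ + 0.9832|10⟩ - 0.114|11⟩

amp(|b₁b₂…⟩) = product of the factor amplitudes for bits b₁, b₂, …; only kets whose every factor amplitude is nonzero survive.
|00⟩: (-0.1422)(0.9933) = -0.1412
|01⟩: (-0.1422)(-0.1152) = 0.01638
|10⟩: (0.9898)(0.9933) = 0.9832
|11⟩: (0.9898)(-0.1152) = -0.114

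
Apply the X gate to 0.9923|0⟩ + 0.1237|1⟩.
0.1237|0⟩ + 0.9923|1⟩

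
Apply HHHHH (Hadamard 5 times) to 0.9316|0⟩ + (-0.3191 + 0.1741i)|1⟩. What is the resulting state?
(0.4331 + 0.1231i)|0⟩ + (0.8844 - 0.1231i)|1⟩

H² = I, so H^5 = H: a single Hadamard. With (a, b) = (0.9316, (-0.3191 + 0.1741i)), H gives ((a + b)/√2, (a − b)/√2) = ((0.4331 + 0.1231i), (0.8844 - 0.1231i)).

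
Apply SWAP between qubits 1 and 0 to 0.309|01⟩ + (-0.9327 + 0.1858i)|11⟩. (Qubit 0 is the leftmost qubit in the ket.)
0.309|10⟩ + (-0.9327 + 0.1858i)|11⟩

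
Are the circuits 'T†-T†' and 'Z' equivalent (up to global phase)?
No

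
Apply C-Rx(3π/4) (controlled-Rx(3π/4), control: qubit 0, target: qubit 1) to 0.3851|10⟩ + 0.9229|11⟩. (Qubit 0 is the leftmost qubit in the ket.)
(0.1474 - 0.8526i)|10⟩ + (0.3532 - 0.3558i)|11⟩

C-Rx(3π/4) leaves the control-|0⟩ kets |00⟩, |01⟩ unchanged and applies Rx(3π/4) to qubit 1 on the control-|1⟩ pair (|10⟩, |11⟩).
Rx(3π/4) = [[cos(θ/2), −i·sin(θ/2)], [−i·sin(θ/2), cos(θ/2)]]; θ = 3π/4, cos(θ/2) ≈ 0.382683, sin(θ/2) ≈ 0.92388.
With a = amp(|10⟩) = 0.3851 and b = amp(|11⟩) = 0.9229:
new amp(|10⟩) = (0.382683)·a + (-0.92388i)·b = (0.1474 - 0.8526i)
new amp(|11⟩) = (-0.92388i)·a + (0.382683)·b = (0.3532 - 0.3558i)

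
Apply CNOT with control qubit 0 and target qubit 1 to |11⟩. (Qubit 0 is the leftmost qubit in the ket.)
|10⟩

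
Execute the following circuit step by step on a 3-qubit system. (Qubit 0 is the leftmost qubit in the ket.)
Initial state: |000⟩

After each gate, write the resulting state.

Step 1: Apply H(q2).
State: 1/√2|000⟩ + 1/√2|001⟩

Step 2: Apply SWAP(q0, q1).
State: 1/√2|000⟩ + 1/√2|001⟩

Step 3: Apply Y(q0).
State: (1/√2)i|100⟩ + (1/√2)i|101⟩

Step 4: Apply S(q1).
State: (1/√2)i|100⟩ + (1/√2)i|101⟩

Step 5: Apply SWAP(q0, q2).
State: (1/√2)i|001⟩ + (1/√2)i|101⟩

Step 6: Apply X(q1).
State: (1/√2)i|011⟩ + (1/√2)i|111⟩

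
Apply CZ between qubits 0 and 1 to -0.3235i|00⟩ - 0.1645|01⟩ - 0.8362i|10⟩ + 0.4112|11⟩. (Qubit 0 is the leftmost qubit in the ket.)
-0.3235i|00⟩ - 0.1645|01⟩ - 0.8362i|10⟩ - 0.4112|11⟩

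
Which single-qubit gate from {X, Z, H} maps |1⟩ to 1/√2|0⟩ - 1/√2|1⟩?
H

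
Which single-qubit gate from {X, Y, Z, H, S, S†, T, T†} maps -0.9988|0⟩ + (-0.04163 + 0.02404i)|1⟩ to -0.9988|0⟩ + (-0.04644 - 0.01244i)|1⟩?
T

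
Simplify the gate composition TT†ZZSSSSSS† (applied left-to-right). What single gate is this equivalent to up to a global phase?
I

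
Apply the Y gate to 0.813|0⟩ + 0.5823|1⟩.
-0.5823i|0⟩ + 0.813i|1⟩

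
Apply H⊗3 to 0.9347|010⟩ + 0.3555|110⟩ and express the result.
0.4562|000⟩ + 0.4562|001⟩ - 0.4562|010⟩ - 0.4562|011⟩ + 0.2048|100⟩ + 0.2048|101⟩ - 0.2048|110⟩ - 0.2048|111⟩

H⊗3 gives amp(|y⟩) = (1/2√2) Σ_x (−1)^(x·y) amp(|x⟩), where x·y is the number of positions in which both x and y have a 1.
|000⟩: (0.9347 + 0.3555)/(2√2) = 0.4562
|001⟩: (0.9347 + 0.3555)/(2√2) = 0.4562
|010⟩: (-0.9347 - 0.3555)/(2√2) = -0.4562
|011⟩: (-0.9347 - 0.3555)/(2√2) = -0.4562
|100⟩: (0.9347 - 0.3555)/(2√2) = 0.2048
|101⟩: (0.9347 - 0.3555)/(2√2) = 0.2048
|110⟩: (-0.9347 + 0.3555)/(2√2) = -0.2048
|111⟩: (-0.9347 + 0.3555)/(2√2) = -0.2048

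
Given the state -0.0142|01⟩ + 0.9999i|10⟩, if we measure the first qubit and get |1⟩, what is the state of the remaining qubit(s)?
i|0⟩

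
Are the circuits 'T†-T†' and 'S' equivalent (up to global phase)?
No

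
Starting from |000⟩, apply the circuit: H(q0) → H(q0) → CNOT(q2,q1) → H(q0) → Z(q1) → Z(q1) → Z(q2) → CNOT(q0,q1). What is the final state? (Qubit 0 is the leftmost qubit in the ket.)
1/√2|000⟩ + 1/√2|110⟩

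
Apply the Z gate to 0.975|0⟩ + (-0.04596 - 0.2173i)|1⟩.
0.975|0⟩ + (0.04596 + 0.2173i)|1⟩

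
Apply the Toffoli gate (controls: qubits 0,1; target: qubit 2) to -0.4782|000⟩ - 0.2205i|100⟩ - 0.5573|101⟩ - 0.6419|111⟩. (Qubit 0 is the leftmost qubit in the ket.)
-0.4782|000⟩ - 0.2205i|100⟩ - 0.5573|101⟩ - 0.6419|110⟩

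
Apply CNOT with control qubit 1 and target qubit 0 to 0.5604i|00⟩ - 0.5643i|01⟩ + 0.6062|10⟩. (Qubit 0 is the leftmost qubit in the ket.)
0.5604i|00⟩ + 0.6062|10⟩ - 0.5643i|11⟩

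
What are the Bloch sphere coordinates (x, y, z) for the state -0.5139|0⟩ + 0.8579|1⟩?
(-0.8817, 0, -0.4719)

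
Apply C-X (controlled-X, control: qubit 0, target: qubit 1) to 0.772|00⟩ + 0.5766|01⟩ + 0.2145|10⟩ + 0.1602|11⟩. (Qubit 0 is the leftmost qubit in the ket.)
0.772|00⟩ + 0.5766|01⟩ + 0.1602|10⟩ + 0.2145|11⟩

C-X leaves the control-|0⟩ kets |00⟩, |01⟩ unchanged and applies X to qubit 1 on the control-|1⟩ pair (|10⟩, |11⟩).
X = [[0, 1], [1, 0]].
With a = amp(|10⟩) = 0.2145 and b = amp(|11⟩) = 0.1602:
new amp(|10⟩) = (1)·b = 0.1602
new amp(|11⟩) = (1)·a = 0.2145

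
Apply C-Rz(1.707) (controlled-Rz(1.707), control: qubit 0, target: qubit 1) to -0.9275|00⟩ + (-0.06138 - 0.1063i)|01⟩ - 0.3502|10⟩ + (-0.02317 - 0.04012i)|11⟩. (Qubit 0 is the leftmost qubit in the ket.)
-0.9275|00⟩ + (-0.06138 - 0.1063i)|01⟩ + (-0.2302 + 0.2639i)|10⟩ + (0.015 - 0.04383i)|11⟩

C-Rz(1.707) leaves the control-|0⟩ kets |00⟩, |01⟩ unchanged and applies Rz(1.707) to qubit 1 on the control-|1⟩ pair (|10⟩, |11⟩).
Rz(1.707) = [[e^(−iθ/2), 0], [0, e^(iθ/2)]] with e^(±iθ/2) = cos(θ/2) ± i·sin(θ/2); θ = 1.707, cos(θ/2) ≈ 0.65735, sin(θ/2) ≈ 0.753586.
With a = amp(|10⟩) = -0.3502 and b = amp(|11⟩) = (-0.02317 - 0.04012i):
new amp(|10⟩) = (0.65735 - 0.753586i)·a = (-0.2302 + 0.2639i)
new amp(|11⟩) = (0.65735 + 0.753586i)·b = (0.015 - 0.04383i)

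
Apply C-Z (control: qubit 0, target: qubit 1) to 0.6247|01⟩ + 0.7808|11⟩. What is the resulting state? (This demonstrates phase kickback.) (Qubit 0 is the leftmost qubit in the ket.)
0.6247|01⟩ - 0.7808|11⟩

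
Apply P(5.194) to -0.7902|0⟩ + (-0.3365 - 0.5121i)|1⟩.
-0.7902|0⟩ + (-0.6097 + 0.06101i)|1⟩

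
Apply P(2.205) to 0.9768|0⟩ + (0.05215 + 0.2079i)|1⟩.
0.9768|0⟩ + (-0.1984 - 0.08118i)|1⟩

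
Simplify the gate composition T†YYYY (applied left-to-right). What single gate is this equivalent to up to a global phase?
T†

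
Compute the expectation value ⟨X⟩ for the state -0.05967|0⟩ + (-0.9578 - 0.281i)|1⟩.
0.1143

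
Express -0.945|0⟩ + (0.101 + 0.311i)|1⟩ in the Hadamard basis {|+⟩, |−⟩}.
(-0.5968 + 0.2199i)|+⟩ + (-0.7396 - 0.2199i)|−⟩

With |ψ⟩ = α|0⟩ + β|1⟩, the Hadamard-basis coefficients are ⟨+|ψ⟩ = (α + β)/√2 and ⟨−|ψ⟩ = (α − β)/√2.
Here α = -0.945, β = (0.101 + 0.311i): (α + β)/√2 = (-0.5968 + 0.2199i), (α − β)/√2 = (-0.7396 - 0.2199i).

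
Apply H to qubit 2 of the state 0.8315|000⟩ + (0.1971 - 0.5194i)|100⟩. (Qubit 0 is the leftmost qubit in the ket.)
0.588|000⟩ + 0.588|001⟩ + (0.1394 - 0.3673i)|100⟩ + (0.1394 - 0.3673i)|101⟩

H on qubit 2 mixes each pair of kets that differ only in qubit 2: amplitudes (a, b) of (|…0…⟩, |…1…⟩) become ((a + b)/√2, (a − b)/√2). Kets absent from the input have amplitude 0.
(|000⟩, |001⟩): (a, b) = (0.8315, 0) → (0.588, 0.588)
(|100⟩, |101⟩): (a, b) = ((0.1971 - 0.5194i), 0) → ((0.1394 - 0.3673i), (0.1394 - 0.3673i))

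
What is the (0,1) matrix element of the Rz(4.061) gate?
0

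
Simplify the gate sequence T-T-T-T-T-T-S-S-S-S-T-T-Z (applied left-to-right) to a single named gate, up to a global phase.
Z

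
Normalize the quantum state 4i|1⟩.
i|1⟩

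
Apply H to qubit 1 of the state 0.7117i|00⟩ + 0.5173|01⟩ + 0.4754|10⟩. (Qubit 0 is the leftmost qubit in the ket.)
(0.3658 + 0.5032i)|00⟩ + (-0.3658 + 0.5032i)|01⟩ + 0.3362|10⟩ + 0.3362|11⟩

H on qubit 1 mixes each pair of kets that differ only in qubit 1: amplitudes (a, b) of (|…0…⟩, |…1…⟩) become ((a + b)/√2, (a − b)/√2). Kets absent from the input have amplitude 0.
(|00⟩, |01⟩): (a, b) = (0.7117i, 0.5173) → ((0.3658 + 0.5032i), (-0.3658 + 0.5032i))
(|10⟩, |11⟩): (a, b) = (0.4754, 0) → (0.3362, 0.3362)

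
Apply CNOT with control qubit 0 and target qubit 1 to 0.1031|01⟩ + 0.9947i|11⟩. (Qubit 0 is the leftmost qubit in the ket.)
0.1031|01⟩ + 0.9947i|10⟩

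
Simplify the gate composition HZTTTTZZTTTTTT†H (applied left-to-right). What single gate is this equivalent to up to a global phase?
X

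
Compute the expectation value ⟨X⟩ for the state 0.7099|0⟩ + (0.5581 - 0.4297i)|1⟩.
0.7924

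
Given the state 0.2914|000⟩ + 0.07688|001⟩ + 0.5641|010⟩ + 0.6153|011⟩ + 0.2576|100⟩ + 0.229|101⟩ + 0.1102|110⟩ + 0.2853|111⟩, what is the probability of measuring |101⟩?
0.05244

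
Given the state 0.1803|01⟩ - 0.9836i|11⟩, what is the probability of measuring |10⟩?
0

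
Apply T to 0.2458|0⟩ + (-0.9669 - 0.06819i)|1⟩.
0.2458|0⟩ + (-0.6355 - 0.7319i)|1⟩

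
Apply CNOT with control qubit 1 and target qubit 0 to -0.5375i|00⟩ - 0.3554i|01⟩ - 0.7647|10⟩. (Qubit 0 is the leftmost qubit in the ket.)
-0.5375i|00⟩ - 0.7647|10⟩ - 0.3554i|11⟩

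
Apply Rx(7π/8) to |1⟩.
-0.9808i|0⟩ + 0.1951|1⟩

Rx(7π/8) = [[cos(θ/2), −i·sin(θ/2)], [−i·sin(θ/2), cos(θ/2)]]; θ = 7π/8, cos(θ/2) ≈ 0.19509, sin(θ/2) ≈ 0.980785.
With a = amp(|0⟩) = 0 and b = amp(|1⟩) = 1:
new amp(|0⟩) = (0.19509)·a + (-0.980785i)·b = -0.9808i
new amp(|1⟩) = (-0.980785i)·a + (0.19509)·b = 0.1951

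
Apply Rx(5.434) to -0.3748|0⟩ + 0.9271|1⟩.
(0.3415 - 0.3819i)|0⟩ + (-0.8448 + 0.1544i)|1⟩

Rx(5.434) = [[cos(θ/2), −i·sin(θ/2)], [−i·sin(θ/2), cos(θ/2)]]; θ = 5.434, cos(θ/2) ≈ -0.911207, sin(θ/2) ≈ 0.41195.
With a = amp(|0⟩) = -0.3748 and b = amp(|1⟩) = 0.9271:
new amp(|0⟩) = (-0.911207)·a + (-0.41195i)·b = (0.3415 - 0.3819i)
new amp(|1⟩) = (-0.41195i)·a + (-0.911207)·b = (-0.8448 + 0.1544i)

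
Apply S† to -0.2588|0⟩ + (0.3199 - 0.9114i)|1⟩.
-0.2588|0⟩ + (-0.9114 - 0.3199i)|1⟩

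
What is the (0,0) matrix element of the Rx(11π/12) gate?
0.1305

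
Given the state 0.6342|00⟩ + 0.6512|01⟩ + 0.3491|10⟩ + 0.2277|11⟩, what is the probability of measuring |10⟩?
0.1219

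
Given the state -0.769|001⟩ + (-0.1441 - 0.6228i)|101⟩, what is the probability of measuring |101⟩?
0.4086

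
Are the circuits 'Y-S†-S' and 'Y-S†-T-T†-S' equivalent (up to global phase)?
Yes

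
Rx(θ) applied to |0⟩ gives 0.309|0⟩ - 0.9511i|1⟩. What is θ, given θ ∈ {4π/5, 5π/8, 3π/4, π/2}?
4π/5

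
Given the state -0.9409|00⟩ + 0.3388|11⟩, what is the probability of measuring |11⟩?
0.1148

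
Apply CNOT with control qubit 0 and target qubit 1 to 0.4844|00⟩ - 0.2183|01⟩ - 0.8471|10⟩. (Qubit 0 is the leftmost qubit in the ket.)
0.4844|00⟩ - 0.2183|01⟩ - 0.8471|11⟩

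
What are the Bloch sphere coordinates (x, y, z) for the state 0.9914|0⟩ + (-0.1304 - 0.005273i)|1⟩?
(-0.2586, -0.01046, 0.9658)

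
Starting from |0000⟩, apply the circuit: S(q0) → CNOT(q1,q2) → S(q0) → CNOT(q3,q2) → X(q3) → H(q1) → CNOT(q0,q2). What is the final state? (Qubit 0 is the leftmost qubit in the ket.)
1/√2|0001⟩ + 1/√2|0101⟩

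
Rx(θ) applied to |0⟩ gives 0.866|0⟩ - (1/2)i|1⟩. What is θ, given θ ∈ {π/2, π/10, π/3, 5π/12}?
π/3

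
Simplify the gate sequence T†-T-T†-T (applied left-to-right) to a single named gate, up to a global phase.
I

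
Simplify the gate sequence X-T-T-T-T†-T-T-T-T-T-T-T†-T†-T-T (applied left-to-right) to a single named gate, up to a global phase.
X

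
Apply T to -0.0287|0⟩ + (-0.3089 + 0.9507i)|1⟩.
-0.0287|0⟩ + (-0.8907 + 0.4538i)|1⟩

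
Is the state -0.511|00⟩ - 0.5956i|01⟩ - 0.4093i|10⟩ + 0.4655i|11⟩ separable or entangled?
Entangled

Writing the state as a|00⟩ + b|01⟩ + c|10⟩ + d|11⟩, it is a product state iff ad − bc = 0.
Here (a, b, c, d) = (-0.511, -0.5956i, -0.4093i, 0.4655i): ad − bc = (-0.511)(0.4655i) − (-0.5956i)(-0.4093i) = (0.2438 - 0.2379i) ≠ 0, so the state is entangled.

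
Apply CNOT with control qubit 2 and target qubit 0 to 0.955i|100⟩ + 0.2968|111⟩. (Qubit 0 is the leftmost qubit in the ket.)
0.2968|011⟩ + 0.955i|100⟩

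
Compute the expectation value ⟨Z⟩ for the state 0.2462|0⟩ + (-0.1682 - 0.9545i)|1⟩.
-0.8787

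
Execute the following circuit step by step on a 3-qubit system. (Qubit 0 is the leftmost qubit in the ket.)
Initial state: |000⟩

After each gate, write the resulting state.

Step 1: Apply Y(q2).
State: i|001⟩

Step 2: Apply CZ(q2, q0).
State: i|001⟩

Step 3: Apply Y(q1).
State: -|011⟩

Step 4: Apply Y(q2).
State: i|010⟩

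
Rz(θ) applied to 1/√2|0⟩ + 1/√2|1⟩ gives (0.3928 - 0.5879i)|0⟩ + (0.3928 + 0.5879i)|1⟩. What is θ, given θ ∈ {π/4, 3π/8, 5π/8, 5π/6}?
5π/8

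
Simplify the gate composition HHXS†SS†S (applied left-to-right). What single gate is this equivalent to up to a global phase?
X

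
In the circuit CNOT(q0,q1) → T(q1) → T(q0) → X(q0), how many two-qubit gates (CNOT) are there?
1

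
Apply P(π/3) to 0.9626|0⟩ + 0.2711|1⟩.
0.9626|0⟩ + (0.1356 + 0.2348i)|1⟩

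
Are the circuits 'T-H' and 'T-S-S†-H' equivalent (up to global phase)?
Yes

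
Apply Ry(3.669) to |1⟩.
-0.9654|0⟩ - 0.2607|1⟩

Ry(3.669) = [[cos(θ/2), −sin(θ/2)], [sin(θ/2), cos(θ/2)]]; θ = 3.669, cos(θ/2) ≈ -0.260658, sin(θ/2) ≈ 0.965431.
With a = amp(|0⟩) = 0 and b = amp(|1⟩) = 1:
new amp(|0⟩) = (-0.260658)·a + (-0.965431)·b = -0.9654
new amp(|1⟩) = (0.965431)·a + (-0.260658)·b = -0.2607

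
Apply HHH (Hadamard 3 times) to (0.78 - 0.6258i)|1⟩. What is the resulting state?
(0.5515 - 0.4425i)|0⟩ + (-0.5515 + 0.4425i)|1⟩

H² = I, so H^3 = H: a single Hadamard. With (a, b) = (0, (0.78 - 0.6258i)), H gives ((a + b)/√2, (a − b)/√2) = ((0.5515 - 0.4425i), (-0.5515 + 0.4425i)).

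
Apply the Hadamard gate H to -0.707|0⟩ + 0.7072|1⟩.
0.0001414|0⟩ - |1⟩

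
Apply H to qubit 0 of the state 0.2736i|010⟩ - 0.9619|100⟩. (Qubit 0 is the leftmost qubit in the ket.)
-0.6802|000⟩ + 0.1935i|010⟩ + 0.6802|100⟩ + 0.1935i|110⟩

H on qubit 0 mixes each pair of kets that differ only in qubit 0: amplitudes (a, b) of (|…0…⟩, |…1…⟩) become ((a + b)/√2, (a − b)/√2). Kets absent from the input have amplitude 0.
(|000⟩, |100⟩): (a, b) = (0, -0.9619) → (-0.6802, 0.6802)
(|010⟩, |110⟩): (a, b) = (0.2736i, 0) → (0.1935i, 0.1935i)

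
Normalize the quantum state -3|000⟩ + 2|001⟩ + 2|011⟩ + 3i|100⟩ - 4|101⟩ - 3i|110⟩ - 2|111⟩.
-0.4045|000⟩ + 0.2697|001⟩ + 0.2697|011⟩ + 0.4045i|100⟩ - 0.5394|101⟩ - 0.4045i|110⟩ - 0.2697|111⟩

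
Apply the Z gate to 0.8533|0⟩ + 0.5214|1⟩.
0.8533|0⟩ - 0.5214|1⟩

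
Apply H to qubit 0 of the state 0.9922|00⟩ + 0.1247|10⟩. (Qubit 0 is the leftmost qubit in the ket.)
0.7898|00⟩ + 0.6134|10⟩

H on qubit 0 mixes each pair of kets that differ only in qubit 0: amplitudes (a, b) of (|…0…⟩, |…1…⟩) become ((a + b)/√2, (a − b)/√2). Kets absent from the input have amplitude 0.
(|00⟩, |10⟩): (a, b) = (0.9922, 0.1247) → (0.7898, 0.6134)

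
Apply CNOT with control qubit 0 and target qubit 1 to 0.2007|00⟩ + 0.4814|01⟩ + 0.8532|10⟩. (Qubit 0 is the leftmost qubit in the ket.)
0.2007|00⟩ + 0.4814|01⟩ + 0.8532|11⟩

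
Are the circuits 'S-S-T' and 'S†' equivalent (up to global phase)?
No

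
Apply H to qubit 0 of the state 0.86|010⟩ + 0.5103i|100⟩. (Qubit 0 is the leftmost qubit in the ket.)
0.3608i|000⟩ + 0.6081|010⟩ - 0.3608i|100⟩ + 0.6081|110⟩

H on qubit 0 mixes each pair of kets that differ only in qubit 0: amplitudes (a, b) of (|…0…⟩, |…1…⟩) become ((a + b)/√2, (a − b)/√2). Kets absent from the input have amplitude 0.
(|000⟩, |100⟩): (a, b) = (0, 0.5103i) → (0.3608i, -0.3608i)
(|010⟩, |110⟩): (a, b) = (0.86, 0) → (0.6081, 0.6081)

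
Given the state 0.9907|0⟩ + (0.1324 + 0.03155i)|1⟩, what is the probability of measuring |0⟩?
0.9815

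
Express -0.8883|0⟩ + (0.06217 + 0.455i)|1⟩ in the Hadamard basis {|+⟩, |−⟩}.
(-0.5842 + 0.3217i)|+⟩ + (-0.6721 - 0.3217i)|−⟩

With |ψ⟩ = α|0⟩ + β|1⟩, the Hadamard-basis coefficients are ⟨+|ψ⟩ = (α + β)/√2 and ⟨−|ψ⟩ = (α − β)/√2.
Here α = -0.8883, β = (0.06217 + 0.455i): (α + β)/√2 = (-0.5842 + 0.3217i), (α − β)/√2 = (-0.6721 - 0.3217i).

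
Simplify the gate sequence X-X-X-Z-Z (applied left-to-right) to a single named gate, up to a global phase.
X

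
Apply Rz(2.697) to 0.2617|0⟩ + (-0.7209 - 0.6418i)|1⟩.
(0.0577 - 0.2553i)|0⟩ + (0.4671 - 0.8447i)|1⟩

Rz(2.697) = [[e^(−iθ/2), 0], [0, e^(iθ/2)]] with e^(±iθ/2) = cos(θ/2) ± i·sin(θ/2); θ = 2.697, cos(θ/2) ≈ 0.22047, sin(θ/2) ≈ 0.975394.
With a = amp(|0⟩) = 0.2617 and b = amp(|1⟩) = (-0.7209 - 0.6418i):
new amp(|0⟩) = (0.22047 - 0.975394i)·a = (0.0577 - 0.2553i)
new amp(|1⟩) = (0.22047 + 0.975394i)·b = (0.4671 - 0.8447i)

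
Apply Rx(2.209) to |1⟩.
-0.8932i|0⟩ + 0.4496|1⟩

Rx(2.209) = [[cos(θ/2), −i·sin(θ/2)], [−i·sin(θ/2), cos(θ/2)]]; θ = 2.209, cos(θ/2) ≈ 0.449581, sin(θ/2) ≈ 0.89324.
With a = amp(|0⟩) = 0 and b = amp(|1⟩) = 1:
new amp(|0⟩) = (0.449581)·a + (-0.89324i)·b = -0.8932i
new amp(|1⟩) = (-0.89324i)·a + (0.449581)·b = 0.4496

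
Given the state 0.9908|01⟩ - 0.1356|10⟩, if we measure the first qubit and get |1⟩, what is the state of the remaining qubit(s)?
-|0⟩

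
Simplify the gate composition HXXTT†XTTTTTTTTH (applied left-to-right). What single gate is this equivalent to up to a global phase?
Z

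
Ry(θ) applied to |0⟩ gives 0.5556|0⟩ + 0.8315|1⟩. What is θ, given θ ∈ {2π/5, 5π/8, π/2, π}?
5π/8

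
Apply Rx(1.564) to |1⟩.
-0.7047i|0⟩ + 0.7095|1⟩

Rx(1.564) = [[cos(θ/2), −i·sin(θ/2)], [−i·sin(θ/2), cos(θ/2)]]; θ = 1.564, cos(θ/2) ≈ 0.709506, sin(θ/2) ≈ 0.7047.
With a = amp(|0⟩) = 0 and b = amp(|1⟩) = 1:
new amp(|0⟩) = (0.709506)·a + (-0.7047i)·b = -0.7047i
new amp(|1⟩) = (-0.7047i)·a + (0.709506)·b = 0.7095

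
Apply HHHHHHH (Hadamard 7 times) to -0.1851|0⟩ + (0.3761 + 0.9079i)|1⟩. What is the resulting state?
(0.1351 + 0.642i)|0⟩ + (-0.3968 - 0.642i)|1⟩

H² = I, so H^7 = H: a single Hadamard. With (a, b) = (-0.1851, (0.3761 + 0.9079i)), H gives ((a + b)/√2, (a − b)/√2) = ((0.1351 + 0.642i), (-0.3968 - 0.642i)).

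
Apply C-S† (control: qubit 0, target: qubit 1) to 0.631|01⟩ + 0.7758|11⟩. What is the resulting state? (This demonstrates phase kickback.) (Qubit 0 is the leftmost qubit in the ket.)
0.631|01⟩ - 0.7758i|11⟩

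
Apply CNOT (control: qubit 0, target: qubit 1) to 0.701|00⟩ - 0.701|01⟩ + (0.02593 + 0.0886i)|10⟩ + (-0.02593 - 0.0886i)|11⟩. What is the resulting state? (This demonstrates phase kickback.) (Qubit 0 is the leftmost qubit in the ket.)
0.701|00⟩ - 0.701|01⟩ + (-0.02593 - 0.0886i)|10⟩ + (0.02593 + 0.0886i)|11⟩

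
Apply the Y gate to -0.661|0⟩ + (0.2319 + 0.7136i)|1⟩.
(0.7136 - 0.2319i)|0⟩ - 0.661i|1⟩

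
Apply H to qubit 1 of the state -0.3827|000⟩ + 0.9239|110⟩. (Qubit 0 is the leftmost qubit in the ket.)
-0.2706|000⟩ - 0.2706|010⟩ + 0.6533|100⟩ - 0.6533|110⟩

H on qubit 1 mixes each pair of kets that differ only in qubit 1: amplitudes (a, b) of (|…0…⟩, |…1…⟩) become ((a + b)/√2, (a − b)/√2). Kets absent from the input have amplitude 0.
(|000⟩, |010⟩): (a, b) = (-0.3827, 0) → (-0.2706, -0.2706)
(|100⟩, |110⟩): (a, b) = (0, 0.9239) → (0.6533, -0.6533)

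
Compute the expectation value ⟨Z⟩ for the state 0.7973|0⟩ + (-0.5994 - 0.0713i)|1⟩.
0.2713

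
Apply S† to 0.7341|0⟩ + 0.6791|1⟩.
0.7341|0⟩ - 0.6791i|1⟩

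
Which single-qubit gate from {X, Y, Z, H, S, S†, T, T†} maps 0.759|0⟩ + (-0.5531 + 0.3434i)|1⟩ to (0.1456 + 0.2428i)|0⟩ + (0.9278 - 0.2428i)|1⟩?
H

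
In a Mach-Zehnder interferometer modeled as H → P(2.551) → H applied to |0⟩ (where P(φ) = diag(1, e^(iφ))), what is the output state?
(0.08469 + 0.2784i)|0⟩ + (0.9153 - 0.2784i)|1⟩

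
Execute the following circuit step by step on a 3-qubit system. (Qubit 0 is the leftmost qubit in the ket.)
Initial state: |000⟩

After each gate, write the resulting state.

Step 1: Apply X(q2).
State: |001⟩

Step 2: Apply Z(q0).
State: |001⟩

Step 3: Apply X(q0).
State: |101⟩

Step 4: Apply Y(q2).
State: -i|100⟩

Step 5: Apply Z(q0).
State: i|100⟩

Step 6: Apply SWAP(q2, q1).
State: i|100⟩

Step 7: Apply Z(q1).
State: i|100⟩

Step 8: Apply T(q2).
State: i|100⟩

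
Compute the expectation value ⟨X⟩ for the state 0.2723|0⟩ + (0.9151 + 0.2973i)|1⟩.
0.4984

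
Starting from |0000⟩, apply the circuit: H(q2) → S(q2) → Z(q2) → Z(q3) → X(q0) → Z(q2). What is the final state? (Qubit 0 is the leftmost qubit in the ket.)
1/√2|1000⟩ + (1/√2)i|1010⟩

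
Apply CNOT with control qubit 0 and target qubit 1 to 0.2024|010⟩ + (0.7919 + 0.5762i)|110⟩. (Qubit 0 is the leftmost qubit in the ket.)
0.2024|010⟩ + (0.7919 + 0.5762i)|100⟩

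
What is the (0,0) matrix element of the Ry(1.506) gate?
0.7296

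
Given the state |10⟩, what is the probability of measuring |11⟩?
0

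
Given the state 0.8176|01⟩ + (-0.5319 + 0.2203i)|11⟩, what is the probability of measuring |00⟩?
0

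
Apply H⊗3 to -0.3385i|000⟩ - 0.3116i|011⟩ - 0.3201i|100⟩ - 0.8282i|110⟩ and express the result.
-0.6358i|000⟩ - 0.4155i|001⟩ + 0.1701i|010⟩ - 0.0502i|011⟩ + 0.1761i|100⟩ + 0.3965i|101⟩ - 0.1892i|110⟩ - 0.4095i|111⟩

H⊗3 gives amp(|y⟩) = (1/2√2) Σ_x (−1)^(x·y) amp(|x⟩), where x·y is the number of positions in which both x and y have a 1.
|000⟩: (-0.3385i - 0.3116i - 0.3201i - 0.8282i)/(2√2) = -0.6358i
|001⟩: (-0.3385i + 0.3116i - 0.3201i - 0.8282i)/(2√2) = -0.4155i
|010⟩: (-0.3385i + 0.3116i - 0.3201i + 0.8282i)/(2√2) = 0.1701i
|011⟩: (-0.3385i - 0.3116i - 0.3201i + 0.8282i)/(2√2) = -0.0502i
|100⟩: (-0.3385i - 0.3116i + 0.3201i + 0.8282i)/(2√2) = 0.1761i
|101⟩: (-0.3385i + 0.3116i + 0.3201i + 0.8282i)/(2√2) = 0.3965i
|110⟩: (-0.3385i + 0.3116i + 0.3201i - 0.8282i)/(2√2) = -0.1892i
|111⟩: (-0.3385i - 0.3116i + 0.3201i - 0.8282i)/(2√2) = -0.4095i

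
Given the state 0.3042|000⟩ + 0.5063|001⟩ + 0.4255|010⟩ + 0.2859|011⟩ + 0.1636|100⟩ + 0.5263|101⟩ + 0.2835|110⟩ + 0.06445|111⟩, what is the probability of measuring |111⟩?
0.004154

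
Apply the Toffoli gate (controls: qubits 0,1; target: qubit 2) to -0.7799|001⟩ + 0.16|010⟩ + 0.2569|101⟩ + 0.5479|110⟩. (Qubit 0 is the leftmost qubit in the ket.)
-0.7799|001⟩ + 0.16|010⟩ + 0.2569|101⟩ + 0.5479|111⟩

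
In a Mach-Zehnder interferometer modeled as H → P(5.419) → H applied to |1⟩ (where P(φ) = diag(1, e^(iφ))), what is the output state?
(0.1754 + 0.3803i)|0⟩ + (0.8246 - 0.3803i)|1⟩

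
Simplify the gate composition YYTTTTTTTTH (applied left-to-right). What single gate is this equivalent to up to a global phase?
H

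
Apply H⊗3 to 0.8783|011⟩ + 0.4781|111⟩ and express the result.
0.4796|000⟩ - 0.4796|001⟩ - 0.4796|010⟩ + 0.4796|011⟩ + 0.1415|100⟩ - 0.1415|101⟩ - 0.1415|110⟩ + 0.1415|111⟩

H⊗3 gives amp(|y⟩) = (1/2√2) Σ_x (−1)^(x·y) amp(|x⟩), where x·y is the number of positions in which both x and y have a 1.
|000⟩: (0.8783 + 0.4781)/(2√2) = 0.4796
|001⟩: (-0.8783 - 0.4781)/(2√2) = -0.4796
|010⟩: (-0.8783 - 0.4781)/(2√2) = -0.4796
|011⟩: (0.8783 + 0.4781)/(2√2) = 0.4796
|100⟩: (0.8783 - 0.4781)/(2√2) = 0.1415
|101⟩: (-0.8783 + 0.4781)/(2√2) = -0.1415
|110⟩: (-0.8783 + 0.4781)/(2√2) = -0.1415
|111⟩: (0.8783 - 0.4781)/(2√2) = 0.1415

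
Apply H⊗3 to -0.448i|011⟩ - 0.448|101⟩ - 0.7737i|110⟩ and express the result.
(-0.1584 - 0.4319i)|000⟩ + (0.1584 - 0.1152i)|001⟩ + (-0.1584 + 0.4319i)|010⟩ + (0.1584 + 0.1152i)|011⟩ + (0.1584 + 0.1152i)|100⟩ + (-0.1584 + 0.4319i)|101⟩ + (0.1584 - 0.1152i)|110⟩ + (-0.1584 - 0.4319i)|111⟩

H⊗3 gives amp(|y⟩) = (1/2√2) Σ_x (−1)^(x·y) amp(|x⟩), where x·y is the number of positions in which both x and y have a 1.
|000⟩: (-0.448i - 0.448 - 0.7737i)/(2√2) = (-0.1584 - 0.4319i)
|001⟩: (0.448i + 0.448 - 0.7737i)/(2√2) = (0.1584 - 0.1152i)
|010⟩: (0.448i - 0.448 + 0.7737i)/(2√2) = (-0.1584 + 0.4319i)
|011⟩: (-0.448i + 0.448 + 0.7737i)/(2√2) = (0.1584 + 0.1152i)
|100⟩: (-0.448i + 0.448 + 0.7737i)/(2√2) = (0.1584 + 0.1152i)
|101⟩: (0.448i - 0.448 + 0.7737i)/(2√2) = (-0.1584 + 0.4319i)
|110⟩: (0.448i + 0.448 - 0.7737i)/(2√2) = (0.1584 - 0.1152i)
|111⟩: (-0.448i - 0.448 - 0.7737i)/(2√2) = (-0.1584 - 0.4319i)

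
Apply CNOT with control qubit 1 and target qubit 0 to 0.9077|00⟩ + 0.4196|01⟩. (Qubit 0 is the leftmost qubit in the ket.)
0.9077|00⟩ + 0.4196|11⟩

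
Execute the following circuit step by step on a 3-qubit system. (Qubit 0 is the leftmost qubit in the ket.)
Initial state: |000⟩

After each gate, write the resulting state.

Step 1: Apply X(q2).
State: |001⟩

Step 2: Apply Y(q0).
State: i|101⟩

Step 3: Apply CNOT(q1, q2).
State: i|101⟩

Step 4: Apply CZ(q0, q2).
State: -i|101⟩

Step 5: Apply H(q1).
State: -(1/√2)i|101⟩ - (1/√2)i|111⟩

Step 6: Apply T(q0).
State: (1/2 - (1/2)i)|101⟩ + (1/2 - (1/2)i)|111⟩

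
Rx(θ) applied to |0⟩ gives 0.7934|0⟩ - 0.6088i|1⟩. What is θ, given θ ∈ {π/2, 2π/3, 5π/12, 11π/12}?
5π/12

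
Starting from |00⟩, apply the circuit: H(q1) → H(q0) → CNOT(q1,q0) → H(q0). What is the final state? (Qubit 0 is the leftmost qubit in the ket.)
1/√2|00⟩ + 1/√2|01⟩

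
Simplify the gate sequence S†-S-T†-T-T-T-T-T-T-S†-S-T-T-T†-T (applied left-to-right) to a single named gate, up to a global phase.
T†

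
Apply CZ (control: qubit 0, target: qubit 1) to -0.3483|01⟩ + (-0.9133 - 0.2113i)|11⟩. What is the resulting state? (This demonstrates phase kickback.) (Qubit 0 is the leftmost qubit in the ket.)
-0.3483|01⟩ + (0.9133 + 0.2113i)|11⟩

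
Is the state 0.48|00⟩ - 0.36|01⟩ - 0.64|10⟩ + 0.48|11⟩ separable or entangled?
Separable

Writing the state as a|00⟩ + b|01⟩ + c|10⟩ + d|11⟩, it is a product state iff ad − bc = 0.
Here (a, b, c, d) = (0.48, -0.36, -0.64, 0.48): ad − bc = (0.48)(0.48) − (-0.36)(-0.64) = 0, so the state is separable.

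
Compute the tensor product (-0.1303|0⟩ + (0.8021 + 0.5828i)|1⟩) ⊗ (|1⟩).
-0.1303|01⟩ + (0.8021 + 0.5828i)|11⟩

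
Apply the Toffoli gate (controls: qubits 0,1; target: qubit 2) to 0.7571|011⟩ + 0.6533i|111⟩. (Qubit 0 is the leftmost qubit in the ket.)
0.7571|011⟩ + 0.6533i|110⟩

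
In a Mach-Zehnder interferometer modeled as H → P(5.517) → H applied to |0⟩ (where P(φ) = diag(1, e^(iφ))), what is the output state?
(0.8603 - 0.3467i)|0⟩ + (0.1397 + 0.3467i)|1⟩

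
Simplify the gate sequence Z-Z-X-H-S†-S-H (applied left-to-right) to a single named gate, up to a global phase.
X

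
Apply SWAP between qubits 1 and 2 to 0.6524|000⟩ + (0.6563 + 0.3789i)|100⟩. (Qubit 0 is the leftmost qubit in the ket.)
0.6524|000⟩ + (0.6563 + 0.3789i)|100⟩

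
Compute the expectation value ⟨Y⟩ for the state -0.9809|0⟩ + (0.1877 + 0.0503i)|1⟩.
-0.09868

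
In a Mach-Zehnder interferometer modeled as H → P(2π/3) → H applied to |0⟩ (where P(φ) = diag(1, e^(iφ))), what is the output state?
(0.25 + 0.433i)|0⟩ + (0.75 - 0.433i)|1⟩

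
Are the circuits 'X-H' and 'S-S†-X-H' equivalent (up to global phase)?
Yes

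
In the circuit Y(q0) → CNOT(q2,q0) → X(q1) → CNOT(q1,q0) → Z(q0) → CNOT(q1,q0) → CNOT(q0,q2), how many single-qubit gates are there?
3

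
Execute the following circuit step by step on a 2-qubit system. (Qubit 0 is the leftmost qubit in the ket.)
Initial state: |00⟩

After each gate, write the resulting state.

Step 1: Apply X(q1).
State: |01⟩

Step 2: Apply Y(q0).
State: i|11⟩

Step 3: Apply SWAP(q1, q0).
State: i|11⟩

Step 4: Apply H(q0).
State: (1/√2)i|01⟩ - (1/√2)i|11⟩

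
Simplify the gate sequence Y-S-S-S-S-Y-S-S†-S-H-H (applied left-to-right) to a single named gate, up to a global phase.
S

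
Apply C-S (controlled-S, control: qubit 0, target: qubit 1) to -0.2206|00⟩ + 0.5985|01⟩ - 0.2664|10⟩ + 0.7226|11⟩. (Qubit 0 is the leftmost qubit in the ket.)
-0.2206|00⟩ + 0.5985|01⟩ - 0.2664|10⟩ + 0.7226i|11⟩

C-S leaves the control-|0⟩ kets |00⟩, |01⟩ unchanged and applies S to qubit 1 on the control-|1⟩ pair (|10⟩, |11⟩).
S = [[1, 0], [0, i]].
With a = amp(|10⟩) = -0.2664 and b = amp(|11⟩) = 0.7226:
new amp(|10⟩) = (1)·a = -0.2664
new amp(|11⟩) = (i)·b = 0.7226i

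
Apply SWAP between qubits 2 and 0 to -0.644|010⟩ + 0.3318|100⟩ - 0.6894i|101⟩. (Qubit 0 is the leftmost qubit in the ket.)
0.3318|001⟩ - 0.644|010⟩ - 0.6894i|101⟩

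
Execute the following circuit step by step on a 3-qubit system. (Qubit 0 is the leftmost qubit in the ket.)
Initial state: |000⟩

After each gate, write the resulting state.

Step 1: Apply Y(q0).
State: i|100⟩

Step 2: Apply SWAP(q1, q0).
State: i|010⟩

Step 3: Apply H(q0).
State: (1/√2)i|010⟩ + (1/√2)i|110⟩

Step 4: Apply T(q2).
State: (1/√2)i|010⟩ + (1/√2)i|110⟩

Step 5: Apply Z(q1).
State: -(1/√2)i|010⟩ - (1/√2)i|110⟩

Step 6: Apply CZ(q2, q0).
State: -(1/√2)i|010⟩ - (1/√2)i|110⟩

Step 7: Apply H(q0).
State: -i|010⟩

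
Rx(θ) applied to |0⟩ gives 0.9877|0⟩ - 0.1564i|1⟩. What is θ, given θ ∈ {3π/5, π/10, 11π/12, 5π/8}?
π/10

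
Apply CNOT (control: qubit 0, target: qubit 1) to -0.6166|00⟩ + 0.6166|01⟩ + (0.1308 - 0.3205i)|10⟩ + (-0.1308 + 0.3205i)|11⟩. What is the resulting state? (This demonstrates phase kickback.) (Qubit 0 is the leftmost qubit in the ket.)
-0.6166|00⟩ + 0.6166|01⟩ + (-0.1308 + 0.3205i)|10⟩ + (0.1308 - 0.3205i)|11⟩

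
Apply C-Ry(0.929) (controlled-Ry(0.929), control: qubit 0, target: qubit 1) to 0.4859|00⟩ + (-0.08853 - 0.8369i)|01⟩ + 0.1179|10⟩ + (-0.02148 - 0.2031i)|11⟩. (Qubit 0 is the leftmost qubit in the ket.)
0.4859|00⟩ + (-0.08853 - 0.8369i)|01⟩ + (0.115 + 0.09098i)|10⟩ + (0.03361 - 0.1816i)|11⟩

C-Ry(0.929) leaves the control-|0⟩ kets |00⟩, |01⟩ unchanged and applies Ry(0.929) to qubit 1 on the control-|1⟩ pair (|10⟩, |11⟩).
Ry(0.929) = [[cos(θ/2), −sin(θ/2)], [sin(θ/2), cos(θ/2)]]; θ = 0.929, cos(θ/2) ≈ 0.894046, sin(θ/2) ≈ 0.447976.
With a = amp(|10⟩) = 0.1179 and b = amp(|11⟩) = (-0.02148 - 0.2031i):
new amp(|10⟩) = (0.894046)·a + (-0.447976)·b = (0.115 + 0.09098i)
new amp(|11⟩) = (0.447976)·a + (0.894046)·b = (0.03361 - 0.1816i)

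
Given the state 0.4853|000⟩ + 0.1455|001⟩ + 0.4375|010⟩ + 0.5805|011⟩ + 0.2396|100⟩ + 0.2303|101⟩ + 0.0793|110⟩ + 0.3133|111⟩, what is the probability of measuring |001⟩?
0.02117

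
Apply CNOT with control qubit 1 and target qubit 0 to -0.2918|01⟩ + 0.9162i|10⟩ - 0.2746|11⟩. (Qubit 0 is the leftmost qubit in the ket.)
-0.2746|01⟩ + 0.9162i|10⟩ - 0.2918|11⟩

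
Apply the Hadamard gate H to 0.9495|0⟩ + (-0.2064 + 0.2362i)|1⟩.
(0.5255 + 0.167i)|0⟩ + (0.8173 - 0.167i)|1⟩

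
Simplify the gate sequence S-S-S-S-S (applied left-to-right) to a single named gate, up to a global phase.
S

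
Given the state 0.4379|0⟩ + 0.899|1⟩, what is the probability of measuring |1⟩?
0.8082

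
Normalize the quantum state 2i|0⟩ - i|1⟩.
0.8944i|0⟩ - (1/√5)i|1⟩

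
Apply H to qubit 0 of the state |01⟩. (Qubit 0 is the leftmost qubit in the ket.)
1/√2|01⟩ + 1/√2|11⟩

H on qubit 0 mixes each pair of kets that differ only in qubit 0: amplitudes (a, b) of (|…0…⟩, |…1…⟩) become ((a + b)/√2, (a − b)/√2). Kets absent from the input have amplitude 0.
(|01⟩, |11⟩): (a, b) = (1, 0) → (1/√2, 1/√2)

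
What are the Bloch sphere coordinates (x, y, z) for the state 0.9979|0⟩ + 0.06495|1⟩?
(0.1296, 0, 0.9916)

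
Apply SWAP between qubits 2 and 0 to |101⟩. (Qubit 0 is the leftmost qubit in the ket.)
|101⟩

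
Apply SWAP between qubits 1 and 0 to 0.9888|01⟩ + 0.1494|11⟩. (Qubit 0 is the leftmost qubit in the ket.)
0.9888|10⟩ + 0.1494|11⟩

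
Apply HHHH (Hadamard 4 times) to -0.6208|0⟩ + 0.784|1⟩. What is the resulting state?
-0.6208|0⟩ + 0.784|1⟩

H² = I, so an even number of Hadamards cancels: H^4 = I and the state is unchanged.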